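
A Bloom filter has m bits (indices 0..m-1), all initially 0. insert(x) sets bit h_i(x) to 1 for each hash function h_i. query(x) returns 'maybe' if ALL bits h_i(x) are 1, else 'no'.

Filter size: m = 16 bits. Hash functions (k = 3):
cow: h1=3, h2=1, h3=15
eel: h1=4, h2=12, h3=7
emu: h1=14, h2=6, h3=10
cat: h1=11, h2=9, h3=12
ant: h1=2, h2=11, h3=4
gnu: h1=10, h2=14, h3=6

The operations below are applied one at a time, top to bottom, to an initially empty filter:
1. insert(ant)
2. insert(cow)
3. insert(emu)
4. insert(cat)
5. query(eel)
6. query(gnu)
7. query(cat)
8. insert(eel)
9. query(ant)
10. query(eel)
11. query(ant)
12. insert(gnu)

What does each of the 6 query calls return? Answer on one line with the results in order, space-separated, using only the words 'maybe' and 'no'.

Start: bits=0000000000000000
Op 1: insert ant -> sets bits 2 4 11 -> bits=0010100000010000
Op 2: insert cow -> sets bits 1 3 15 -> bits=0111100000010001
Op 3: insert emu -> sets bits 6 10 14 -> bits=0111101000110011
Op 4: insert cat -> sets bits 9 11 12 -> bits=0111101001111011
Op 5: query eel -> checks bit4=1, bit7=0, bit12=1 (has a 0) -> no
Op 6: query gnu -> checks bit6=1, bit10=1, bit14=1 (all 1) -> maybe
Op 7: query cat -> checks bit9=1, bit11=1, bit12=1 (all 1) -> maybe
Op 8: insert eel -> sets bits 4 7 12 -> bits=0111101101111011
Op 9: query ant -> checks bit2=1, bit4=1, bit11=1 (all 1) -> maybe
Op 10: query eel -> checks bit4=1, bit7=1, bit12=1 (all 1) -> maybe
Op 11: query ant -> checks bit2=1, bit4=1, bit11=1 (all 1) -> maybe
Op 12: insert gnu -> sets bits 6 10 14 -> bits=0111101101111011
Query results in order: no maybe maybe maybe maybe maybe

Answer: no maybe maybe maybe maybe maybe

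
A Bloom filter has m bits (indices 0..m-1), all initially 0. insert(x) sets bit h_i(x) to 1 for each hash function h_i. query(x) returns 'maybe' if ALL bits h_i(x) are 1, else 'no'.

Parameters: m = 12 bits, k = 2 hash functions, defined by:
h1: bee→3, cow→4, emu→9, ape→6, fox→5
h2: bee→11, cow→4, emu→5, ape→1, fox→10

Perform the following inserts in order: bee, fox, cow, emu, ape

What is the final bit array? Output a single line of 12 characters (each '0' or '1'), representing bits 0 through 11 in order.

Answer: 010111100111

Derivation:
Start: bits=000000000000
After insert 'bee': sets bits 3 11 -> bits=000100000001
After insert 'fox': sets bits 5 10 -> bits=000101000011
After insert 'cow': sets bits 4 -> bits=000111000011
After insert 'emu': sets bits 5 9 -> bits=000111000111
After insert 'ape': sets bits 1 6 -> bits=010111100111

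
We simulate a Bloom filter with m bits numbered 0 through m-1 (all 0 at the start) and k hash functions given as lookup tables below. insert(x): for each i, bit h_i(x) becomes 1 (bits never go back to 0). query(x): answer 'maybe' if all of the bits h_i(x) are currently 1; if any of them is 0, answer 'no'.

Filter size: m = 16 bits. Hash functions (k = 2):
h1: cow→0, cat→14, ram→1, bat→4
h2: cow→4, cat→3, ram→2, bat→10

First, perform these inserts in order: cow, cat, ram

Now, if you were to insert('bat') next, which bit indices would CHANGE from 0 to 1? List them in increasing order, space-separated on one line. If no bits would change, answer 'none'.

Answer: 10

Derivation:
Start: bits=0000000000000000
After insert 'cow': sets bits 0 4 -> bits=1000100000000000
After insert 'cat': sets bits 3 14 -> bits=1001100000000010
After insert 'ram': sets bits 1 2 -> bits=1111100000000010
insert 'bat' would touch bits 4 10; currently bit4=1, bit10=0
Bits that are 0 among those (would change 0->1): 10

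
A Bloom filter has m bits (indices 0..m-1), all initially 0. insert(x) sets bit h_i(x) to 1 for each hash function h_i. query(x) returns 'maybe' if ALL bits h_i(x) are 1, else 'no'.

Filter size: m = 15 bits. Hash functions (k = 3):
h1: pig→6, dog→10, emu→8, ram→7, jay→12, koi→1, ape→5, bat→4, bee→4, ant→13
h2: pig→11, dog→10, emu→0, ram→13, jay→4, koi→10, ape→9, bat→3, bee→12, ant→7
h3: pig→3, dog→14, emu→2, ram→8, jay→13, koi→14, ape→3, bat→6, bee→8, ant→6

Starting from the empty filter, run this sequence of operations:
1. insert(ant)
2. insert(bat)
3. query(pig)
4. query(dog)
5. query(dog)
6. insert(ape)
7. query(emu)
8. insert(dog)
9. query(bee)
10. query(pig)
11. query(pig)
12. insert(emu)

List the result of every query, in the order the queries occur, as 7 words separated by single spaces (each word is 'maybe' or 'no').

Answer: no no no no no no no

Derivation:
Start: bits=000000000000000
Op 1: insert ant -> sets bits 6 7 13 -> bits=000000110000010
Op 2: insert bat -> sets bits 3 4 6 -> bits=000110110000010
Op 3: query pig -> checks bit3=1, bit6=1, bit11=0 (has a 0) -> no
Op 4: query dog -> checks bit10=0, bit14=0 (has a 0) -> no
Op 5: query dog -> checks bit10=0, bit14=0 (has a 0) -> no
Op 6: insert ape -> sets bits 3 5 9 -> bits=000111110100010
Op 7: query emu -> checks bit0=0, bit2=0, bit8=0 (has a 0) -> no
Op 8: insert dog -> sets bits 10 14 -> bits=000111110110011
Op 9: query bee -> checks bit4=1, bit8=0, bit12=0 (has a 0) -> no
Op 10: query pig -> checks bit3=1, bit6=1, bit11=0 (has a 0) -> no
Op 11: query pig -> checks bit3=1, bit6=1, bit11=0 (has a 0) -> no
Op 12: insert emu -> sets bits 0 2 8 -> bits=101111111110011
Query results in order: no no no no no no no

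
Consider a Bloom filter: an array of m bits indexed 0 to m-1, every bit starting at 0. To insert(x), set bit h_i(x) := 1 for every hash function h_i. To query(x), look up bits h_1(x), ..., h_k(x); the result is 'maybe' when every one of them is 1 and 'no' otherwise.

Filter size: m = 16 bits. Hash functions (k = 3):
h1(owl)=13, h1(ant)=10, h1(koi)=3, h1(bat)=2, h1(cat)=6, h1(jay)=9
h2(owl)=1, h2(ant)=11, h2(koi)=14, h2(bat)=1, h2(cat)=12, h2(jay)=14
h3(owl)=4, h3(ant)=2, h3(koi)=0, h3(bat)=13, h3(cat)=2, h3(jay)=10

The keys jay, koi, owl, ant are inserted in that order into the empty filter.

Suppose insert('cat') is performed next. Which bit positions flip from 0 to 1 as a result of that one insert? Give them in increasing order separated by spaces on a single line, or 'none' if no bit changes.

Answer: 6 12

Derivation:
Start: bits=0000000000000000
After insert 'jay': sets bits 9 10 14 -> bits=0000000001100010
After insert 'koi': sets bits 0 3 14 -> bits=1001000001100010
After insert 'owl': sets bits 1 4 13 -> bits=1101100001100110
After insert 'ant': sets bits 2 10 11 -> bits=1111100001110110
insert 'cat' would touch bits 2 6 12; currently bit2=1, bit6=0, bit12=0
Bits that are 0 among those (would change 0->1): 6 12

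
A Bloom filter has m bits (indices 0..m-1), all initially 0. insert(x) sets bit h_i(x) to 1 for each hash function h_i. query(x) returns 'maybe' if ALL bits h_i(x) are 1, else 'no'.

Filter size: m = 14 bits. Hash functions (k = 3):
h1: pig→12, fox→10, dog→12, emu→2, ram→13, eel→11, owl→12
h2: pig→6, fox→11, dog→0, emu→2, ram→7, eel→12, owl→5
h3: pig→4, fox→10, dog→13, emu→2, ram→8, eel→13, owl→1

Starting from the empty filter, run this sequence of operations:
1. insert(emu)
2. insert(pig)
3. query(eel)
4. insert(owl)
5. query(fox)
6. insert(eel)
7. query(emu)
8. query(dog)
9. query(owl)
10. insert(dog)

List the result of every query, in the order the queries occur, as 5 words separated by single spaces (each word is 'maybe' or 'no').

Start: bits=00000000000000
Op 1: insert emu -> sets bits 2 -> bits=00100000000000
Op 2: insert pig -> sets bits 4 6 12 -> bits=00101010000010
Op 3: query eel -> checks bit11=0, bit12=1, bit13=0 (has a 0) -> no
Op 4: insert owl -> sets bits 1 5 12 -> bits=01101110000010
Op 5: query fox -> checks bit10=0, bit11=0 (has a 0) -> no
Op 6: insert eel -> sets bits 11 12 13 -> bits=01101110000111
Op 7: query emu -> checks bit2=1 (all 1) -> maybe
Op 8: query dog -> checks bit0=0, bit12=1, bit13=1 (has a 0) -> no
Op 9: query owl -> checks bit1=1, bit5=1, bit12=1 (all 1) -> maybe
Op 10: insert dog -> sets bits 0 12 13 -> bits=11101110000111
Query results in order: no no maybe no maybe

Answer: no no maybe no maybe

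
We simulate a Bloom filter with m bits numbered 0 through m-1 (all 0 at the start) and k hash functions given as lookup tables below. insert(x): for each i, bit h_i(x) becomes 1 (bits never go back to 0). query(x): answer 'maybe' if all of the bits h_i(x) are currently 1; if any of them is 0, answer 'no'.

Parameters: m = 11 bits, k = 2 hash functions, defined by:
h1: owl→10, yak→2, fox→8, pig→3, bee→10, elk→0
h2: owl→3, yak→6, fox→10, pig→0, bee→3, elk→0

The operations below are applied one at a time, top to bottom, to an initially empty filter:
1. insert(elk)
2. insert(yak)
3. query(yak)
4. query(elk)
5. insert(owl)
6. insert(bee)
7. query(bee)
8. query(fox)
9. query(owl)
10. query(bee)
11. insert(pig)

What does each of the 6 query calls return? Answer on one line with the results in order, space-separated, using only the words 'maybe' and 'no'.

Answer: maybe maybe maybe no maybe maybe

Derivation:
Start: bits=00000000000
Op 1: insert elk -> sets bits 0 -> bits=10000000000
Op 2: insert yak -> sets bits 2 6 -> bits=10100010000
Op 3: query yak -> checks bit2=1, bit6=1 (all 1) -> maybe
Op 4: query elk -> checks bit0=1 (all 1) -> maybe
Op 5: insert owl -> sets bits 3 10 -> bits=10110010001
Op 6: insert bee -> sets bits 3 10 -> bits=10110010001
Op 7: query bee -> checks bit3=1, bit10=1 (all 1) -> maybe
Op 8: query fox -> checks bit8=0, bit10=1 (has a 0) -> no
Op 9: query owl -> checks bit3=1, bit10=1 (all 1) -> maybe
Op 10: query bee -> checks bit3=1, bit10=1 (all 1) -> maybe
Op 11: insert pig -> sets bits 0 3 -> bits=10110010001
Query results in order: maybe maybe maybe no maybe maybe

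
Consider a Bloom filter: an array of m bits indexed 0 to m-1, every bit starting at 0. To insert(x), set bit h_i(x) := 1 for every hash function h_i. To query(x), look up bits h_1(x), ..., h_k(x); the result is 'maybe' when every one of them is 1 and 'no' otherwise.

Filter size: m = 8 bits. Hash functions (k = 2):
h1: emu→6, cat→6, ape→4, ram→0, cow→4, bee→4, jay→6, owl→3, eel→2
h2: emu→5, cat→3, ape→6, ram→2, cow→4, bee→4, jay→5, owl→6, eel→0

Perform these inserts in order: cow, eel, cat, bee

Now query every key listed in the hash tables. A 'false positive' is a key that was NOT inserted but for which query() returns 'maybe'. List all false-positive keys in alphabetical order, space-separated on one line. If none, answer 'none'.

Answer: ape owl ram

Derivation:
Start: bits=00000000
After insert 'cow': sets bits 4 -> bits=00001000
After insert 'eel': sets bits 0 2 -> bits=10101000
After insert 'cat': sets bits 3 6 -> bits=10111010
After insert 'bee': sets bits 4 -> bits=10111010
Not inserted: ape emu jay owl ram — query each against bits=10111010:
query ape: checks bit4=1, bit6=1 (all 1) -> maybe => FALSE POSITIVE
query emu: checks bit5=0, bit6=1 (has a 0) -> no => not a false positive
query jay: checks bit5=0, bit6=1 (has a 0) -> no => not a false positive
query owl: checks bit3=1, bit6=1 (all 1) -> maybe => FALSE POSITIVE
query ram: checks bit0=1, bit2=1 (all 1) -> maybe => FALSE POSITIVE
False positives (alphabetical): ape owl ram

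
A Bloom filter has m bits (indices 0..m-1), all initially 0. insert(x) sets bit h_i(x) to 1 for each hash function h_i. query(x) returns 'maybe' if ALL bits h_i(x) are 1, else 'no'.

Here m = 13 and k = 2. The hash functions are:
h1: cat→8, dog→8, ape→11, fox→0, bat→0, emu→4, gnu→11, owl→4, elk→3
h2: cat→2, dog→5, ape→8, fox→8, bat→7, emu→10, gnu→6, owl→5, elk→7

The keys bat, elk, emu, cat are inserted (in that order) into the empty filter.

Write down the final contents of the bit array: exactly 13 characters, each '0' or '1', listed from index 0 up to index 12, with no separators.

Start: bits=0000000000000
After insert 'bat': sets bits 0 7 -> bits=1000000100000
After insert 'elk': sets bits 3 7 -> bits=1001000100000
After insert 'emu': sets bits 4 10 -> bits=1001100100100
After insert 'cat': sets bits 2 8 -> bits=1011100110100

Answer: 1011100110100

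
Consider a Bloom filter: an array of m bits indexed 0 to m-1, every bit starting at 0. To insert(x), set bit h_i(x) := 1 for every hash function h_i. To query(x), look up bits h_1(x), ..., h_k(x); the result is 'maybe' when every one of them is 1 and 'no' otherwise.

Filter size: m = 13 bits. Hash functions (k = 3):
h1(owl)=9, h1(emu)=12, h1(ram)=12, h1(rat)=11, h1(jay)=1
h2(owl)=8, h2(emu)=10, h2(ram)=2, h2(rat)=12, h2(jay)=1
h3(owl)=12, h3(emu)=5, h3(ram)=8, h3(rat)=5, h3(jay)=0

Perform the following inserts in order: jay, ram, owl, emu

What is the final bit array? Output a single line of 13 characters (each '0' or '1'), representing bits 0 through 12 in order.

Answer: 1110010011101

Derivation:
Start: bits=0000000000000
After insert 'jay': sets bits 0 1 -> bits=1100000000000
After insert 'ram': sets bits 2 8 12 -> bits=1110000010001
After insert 'owl': sets bits 8 9 12 -> bits=1110000011001
After insert 'emu': sets bits 5 10 12 -> bits=1110010011101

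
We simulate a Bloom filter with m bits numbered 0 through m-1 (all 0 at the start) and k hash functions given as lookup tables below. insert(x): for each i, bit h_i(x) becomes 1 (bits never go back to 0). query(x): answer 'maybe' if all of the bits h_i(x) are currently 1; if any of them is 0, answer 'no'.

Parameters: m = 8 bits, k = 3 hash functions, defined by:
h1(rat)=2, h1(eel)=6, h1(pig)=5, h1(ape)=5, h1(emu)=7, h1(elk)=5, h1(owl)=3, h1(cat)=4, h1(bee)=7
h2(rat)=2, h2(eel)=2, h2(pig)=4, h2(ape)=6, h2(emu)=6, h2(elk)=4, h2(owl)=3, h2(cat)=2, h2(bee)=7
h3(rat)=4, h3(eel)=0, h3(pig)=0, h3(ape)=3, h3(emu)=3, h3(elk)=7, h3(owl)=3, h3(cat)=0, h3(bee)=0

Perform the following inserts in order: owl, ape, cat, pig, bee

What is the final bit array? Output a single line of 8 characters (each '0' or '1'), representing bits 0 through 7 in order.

Start: bits=00000000
After insert 'owl': sets bits 3 -> bits=00010000
After insert 'ape': sets bits 3 5 6 -> bits=00010110
After insert 'cat': sets bits 0 2 4 -> bits=10111110
After insert 'pig': sets bits 0 4 5 -> bits=10111110
After insert 'bee': sets bits 0 7 -> bits=10111111

Answer: 10111111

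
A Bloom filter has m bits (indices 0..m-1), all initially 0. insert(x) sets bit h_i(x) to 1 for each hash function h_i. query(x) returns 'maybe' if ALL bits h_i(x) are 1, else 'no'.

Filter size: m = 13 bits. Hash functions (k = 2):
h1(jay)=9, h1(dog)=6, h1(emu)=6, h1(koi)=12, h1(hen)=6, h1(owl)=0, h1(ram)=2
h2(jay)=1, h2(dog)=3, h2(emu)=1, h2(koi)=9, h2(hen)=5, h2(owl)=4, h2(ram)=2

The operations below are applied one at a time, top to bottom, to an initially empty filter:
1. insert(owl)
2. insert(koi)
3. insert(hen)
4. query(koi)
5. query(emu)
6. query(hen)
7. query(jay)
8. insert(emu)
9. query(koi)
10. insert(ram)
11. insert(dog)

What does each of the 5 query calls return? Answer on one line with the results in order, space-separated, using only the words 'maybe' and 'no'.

Answer: maybe no maybe no maybe

Derivation:
Start: bits=0000000000000
Op 1: insert owl -> sets bits 0 4 -> bits=1000100000000
Op 2: insert koi -> sets bits 9 12 -> bits=1000100001001
Op 3: insert hen -> sets bits 5 6 -> bits=1000111001001
Op 4: query koi -> checks bit9=1, bit12=1 (all 1) -> maybe
Op 5: query emu -> checks bit1=0, bit6=1 (has a 0) -> no
Op 6: query hen -> checks bit5=1, bit6=1 (all 1) -> maybe
Op 7: query jay -> checks bit1=0, bit9=1 (has a 0) -> no
Op 8: insert emu -> sets bits 1 6 -> bits=1100111001001
Op 9: query koi -> checks bit9=1, bit12=1 (all 1) -> maybe
Op 10: insert ram -> sets bits 2 -> bits=1110111001001
Op 11: insert dog -> sets bits 3 6 -> bits=1111111001001
Query results in order: maybe no maybe no maybe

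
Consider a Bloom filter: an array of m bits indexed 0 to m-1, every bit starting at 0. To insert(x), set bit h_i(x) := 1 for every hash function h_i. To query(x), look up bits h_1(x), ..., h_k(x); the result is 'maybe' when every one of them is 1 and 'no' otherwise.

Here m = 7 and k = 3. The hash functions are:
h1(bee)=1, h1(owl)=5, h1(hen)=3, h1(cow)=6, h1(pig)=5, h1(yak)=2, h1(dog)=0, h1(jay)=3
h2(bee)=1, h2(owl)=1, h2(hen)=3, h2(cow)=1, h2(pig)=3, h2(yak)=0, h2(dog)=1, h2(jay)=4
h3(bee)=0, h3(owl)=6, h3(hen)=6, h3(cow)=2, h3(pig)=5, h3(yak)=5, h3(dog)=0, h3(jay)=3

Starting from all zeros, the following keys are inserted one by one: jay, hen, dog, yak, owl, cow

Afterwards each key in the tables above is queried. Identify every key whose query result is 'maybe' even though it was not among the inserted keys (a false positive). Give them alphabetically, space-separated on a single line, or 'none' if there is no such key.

Start: bits=0000000
After insert 'jay': sets bits 3 4 -> bits=0001100
After insert 'hen': sets bits 3 6 -> bits=0001101
After insert 'dog': sets bits 0 1 -> bits=1101101
After insert 'yak': sets bits 0 2 5 -> bits=1111111
After insert 'owl': sets bits 1 5 6 -> bits=1111111
After insert 'cow': sets bits 1 2 6 -> bits=1111111
Not inserted: bee pig — query each against bits=1111111:
query bee: checks bit0=1, bit1=1 (all 1) -> maybe => FALSE POSITIVE
query pig: checks bit3=1, bit5=1 (all 1) -> maybe => FALSE POSITIVE
False positives (alphabetical): bee pig

Answer: bee pig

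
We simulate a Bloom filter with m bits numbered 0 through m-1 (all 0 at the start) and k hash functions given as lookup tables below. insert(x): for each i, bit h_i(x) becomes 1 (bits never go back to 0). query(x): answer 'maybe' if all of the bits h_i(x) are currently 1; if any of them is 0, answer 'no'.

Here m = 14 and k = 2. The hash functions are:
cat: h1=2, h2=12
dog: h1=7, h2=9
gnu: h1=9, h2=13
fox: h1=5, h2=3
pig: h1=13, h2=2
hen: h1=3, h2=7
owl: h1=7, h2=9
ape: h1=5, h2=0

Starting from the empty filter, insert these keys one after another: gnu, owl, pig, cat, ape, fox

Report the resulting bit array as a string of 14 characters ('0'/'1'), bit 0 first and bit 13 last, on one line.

Answer: 10110101010011

Derivation:
Start: bits=00000000000000
After insert 'gnu': sets bits 9 13 -> bits=00000000010001
After insert 'owl': sets bits 7 9 -> bits=00000001010001
After insert 'pig': sets bits 2 13 -> bits=00100001010001
After insert 'cat': sets bits 2 12 -> bits=00100001010011
After insert 'ape': sets bits 0 5 -> bits=10100101010011
After insert 'fox': sets bits 3 5 -> bits=10110101010011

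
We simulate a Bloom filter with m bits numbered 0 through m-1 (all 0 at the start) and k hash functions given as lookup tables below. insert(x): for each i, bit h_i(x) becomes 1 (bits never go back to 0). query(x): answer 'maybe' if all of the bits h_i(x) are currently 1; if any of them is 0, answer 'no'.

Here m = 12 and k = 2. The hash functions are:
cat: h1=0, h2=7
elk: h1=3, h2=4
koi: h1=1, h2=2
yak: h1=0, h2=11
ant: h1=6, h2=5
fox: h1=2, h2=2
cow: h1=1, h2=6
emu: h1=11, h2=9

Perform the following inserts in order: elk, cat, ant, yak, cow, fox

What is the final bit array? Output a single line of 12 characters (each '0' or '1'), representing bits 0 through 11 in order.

Answer: 111111110001

Derivation:
Start: bits=000000000000
After insert 'elk': sets bits 3 4 -> bits=000110000000
After insert 'cat': sets bits 0 7 -> bits=100110010000
After insert 'ant': sets bits 5 6 -> bits=100111110000
After insert 'yak': sets bits 0 11 -> bits=100111110001
After insert 'cow': sets bits 1 6 -> bits=110111110001
After insert 'fox': sets bits 2 -> bits=111111110001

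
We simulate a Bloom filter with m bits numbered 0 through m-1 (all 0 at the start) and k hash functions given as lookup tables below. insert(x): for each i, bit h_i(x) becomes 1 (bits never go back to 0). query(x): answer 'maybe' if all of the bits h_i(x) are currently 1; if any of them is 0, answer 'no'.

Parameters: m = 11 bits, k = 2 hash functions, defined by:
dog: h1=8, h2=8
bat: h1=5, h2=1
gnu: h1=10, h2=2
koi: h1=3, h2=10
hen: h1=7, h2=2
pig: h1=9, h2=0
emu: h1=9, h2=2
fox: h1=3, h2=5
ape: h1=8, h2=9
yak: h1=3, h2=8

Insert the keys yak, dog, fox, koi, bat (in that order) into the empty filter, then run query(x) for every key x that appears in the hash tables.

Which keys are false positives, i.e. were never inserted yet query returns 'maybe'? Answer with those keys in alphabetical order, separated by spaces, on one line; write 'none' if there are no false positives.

Answer: none

Derivation:
Start: bits=00000000000
After insert 'yak': sets bits 3 8 -> bits=00010000100
After insert 'dog': sets bits 8 -> bits=00010000100
After insert 'fox': sets bits 3 5 -> bits=00010100100
After insert 'koi': sets bits 3 10 -> bits=00010100101
After insert 'bat': sets bits 1 5 -> bits=01010100101
Not inserted: ape emu gnu hen pig — query each against bits=01010100101:
query ape: checks bit8=1, bit9=0 (has a 0) -> no => not a false positive
query emu: checks bit2=0, bit9=0 (has a 0) -> no => not a false positive
query gnu: checks bit2=0, bit10=1 (has a 0) -> no => not a false positive
query hen: checks bit2=0, bit7=0 (has a 0) -> no => not a false positive
query pig: checks bit0=0, bit9=0 (has a 0) -> no => not a false positive
False positives (alphabetical): none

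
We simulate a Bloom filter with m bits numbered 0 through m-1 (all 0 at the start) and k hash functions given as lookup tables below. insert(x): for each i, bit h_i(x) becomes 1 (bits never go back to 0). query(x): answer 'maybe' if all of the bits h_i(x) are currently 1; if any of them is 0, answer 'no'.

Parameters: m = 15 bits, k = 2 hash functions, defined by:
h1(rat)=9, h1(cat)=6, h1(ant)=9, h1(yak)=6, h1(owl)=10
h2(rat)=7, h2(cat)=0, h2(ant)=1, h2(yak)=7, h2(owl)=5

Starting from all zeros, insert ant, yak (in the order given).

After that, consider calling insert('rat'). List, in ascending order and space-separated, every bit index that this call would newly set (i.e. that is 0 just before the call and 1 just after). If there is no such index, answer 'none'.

Answer: none

Derivation:
Start: bits=000000000000000
After insert 'ant': sets bits 1 9 -> bits=010000000100000
After insert 'yak': sets bits 6 7 -> bits=010000110100000
insert 'rat' would touch bits 7 9; currently bit7=1, bit9=1
Bits that are 0 among those (would change 0->1): none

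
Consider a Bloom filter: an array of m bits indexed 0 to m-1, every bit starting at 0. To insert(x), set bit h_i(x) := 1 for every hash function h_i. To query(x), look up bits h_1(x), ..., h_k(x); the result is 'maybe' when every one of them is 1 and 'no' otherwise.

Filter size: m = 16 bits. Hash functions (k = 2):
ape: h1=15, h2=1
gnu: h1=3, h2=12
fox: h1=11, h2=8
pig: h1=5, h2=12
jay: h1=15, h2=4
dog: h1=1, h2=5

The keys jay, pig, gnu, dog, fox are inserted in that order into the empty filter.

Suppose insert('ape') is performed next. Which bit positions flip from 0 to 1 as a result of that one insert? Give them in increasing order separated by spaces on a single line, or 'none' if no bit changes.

Answer: none

Derivation:
Start: bits=0000000000000000
After insert 'jay': sets bits 4 15 -> bits=0000100000000001
After insert 'pig': sets bits 5 12 -> bits=0000110000001001
After insert 'gnu': sets bits 3 12 -> bits=0001110000001001
After insert 'dog': sets bits 1 5 -> bits=0101110000001001
After insert 'fox': sets bits 8 11 -> bits=0101110010011001
insert 'ape' would touch bits 1 15; currently bit1=1, bit15=1
Bits that are 0 among those (would change 0->1): none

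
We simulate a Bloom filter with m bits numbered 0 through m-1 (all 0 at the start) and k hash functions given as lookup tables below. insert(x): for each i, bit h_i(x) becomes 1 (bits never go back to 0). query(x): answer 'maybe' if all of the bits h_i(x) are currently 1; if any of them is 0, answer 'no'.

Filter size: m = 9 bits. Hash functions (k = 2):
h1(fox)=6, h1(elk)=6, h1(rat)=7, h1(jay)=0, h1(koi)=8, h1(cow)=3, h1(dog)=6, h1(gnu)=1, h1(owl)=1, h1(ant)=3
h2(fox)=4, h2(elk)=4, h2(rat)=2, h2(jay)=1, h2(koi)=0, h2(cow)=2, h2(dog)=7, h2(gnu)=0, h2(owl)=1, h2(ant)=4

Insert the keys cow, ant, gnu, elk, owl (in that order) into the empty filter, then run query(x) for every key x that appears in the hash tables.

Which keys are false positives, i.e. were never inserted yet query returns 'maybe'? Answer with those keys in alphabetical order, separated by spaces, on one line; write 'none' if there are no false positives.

Answer: fox jay

Derivation:
Start: bits=000000000
After insert 'cow': sets bits 2 3 -> bits=001100000
After insert 'ant': sets bits 3 4 -> bits=001110000
After insert 'gnu': sets bits 0 1 -> bits=111110000
After insert 'elk': sets bits 4 6 -> bits=111110100
After insert 'owl': sets bits 1 -> bits=111110100
Not inserted: dog fox jay koi rat — query each against bits=111110100:
query dog: checks bit6=1, bit7=0 (has a 0) -> no => not a false positive
query fox: checks bit4=1, bit6=1 (all 1) -> maybe => FALSE POSITIVE
query jay: checks bit0=1, bit1=1 (all 1) -> maybe => FALSE POSITIVE
query koi: checks bit0=1, bit8=0 (has a 0) -> no => not a false positive
query rat: checks bit2=1, bit7=0 (has a 0) -> no => not a false positive
False positives (alphabetical): fox jay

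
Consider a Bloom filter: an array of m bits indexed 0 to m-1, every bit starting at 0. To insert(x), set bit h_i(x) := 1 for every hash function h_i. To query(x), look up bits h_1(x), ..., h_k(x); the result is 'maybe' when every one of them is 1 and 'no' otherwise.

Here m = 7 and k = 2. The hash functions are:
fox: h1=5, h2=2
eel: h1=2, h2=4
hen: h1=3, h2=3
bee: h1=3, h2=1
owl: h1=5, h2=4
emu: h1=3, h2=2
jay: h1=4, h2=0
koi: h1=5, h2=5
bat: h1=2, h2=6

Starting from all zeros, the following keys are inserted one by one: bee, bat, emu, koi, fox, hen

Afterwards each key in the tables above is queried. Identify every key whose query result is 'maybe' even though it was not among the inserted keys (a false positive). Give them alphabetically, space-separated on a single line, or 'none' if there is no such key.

Start: bits=0000000
After insert 'bee': sets bits 1 3 -> bits=0101000
After insert 'bat': sets bits 2 6 -> bits=0111001
After insert 'emu': sets bits 2 3 -> bits=0111001
After insert 'koi': sets bits 5 -> bits=0111011
After insert 'fox': sets bits 2 5 -> bits=0111011
After insert 'hen': sets bits 3 -> bits=0111011
Not inserted: eel jay owl — query each against bits=0111011:
query eel: checks bit2=1, bit4=0 (has a 0) -> no => not a false positive
query jay: checks bit0=0, bit4=0 (has a 0) -> no => not a false positive
query owl: checks bit4=0, bit5=1 (has a 0) -> no => not a false positive
False positives (alphabetical): none

Answer: none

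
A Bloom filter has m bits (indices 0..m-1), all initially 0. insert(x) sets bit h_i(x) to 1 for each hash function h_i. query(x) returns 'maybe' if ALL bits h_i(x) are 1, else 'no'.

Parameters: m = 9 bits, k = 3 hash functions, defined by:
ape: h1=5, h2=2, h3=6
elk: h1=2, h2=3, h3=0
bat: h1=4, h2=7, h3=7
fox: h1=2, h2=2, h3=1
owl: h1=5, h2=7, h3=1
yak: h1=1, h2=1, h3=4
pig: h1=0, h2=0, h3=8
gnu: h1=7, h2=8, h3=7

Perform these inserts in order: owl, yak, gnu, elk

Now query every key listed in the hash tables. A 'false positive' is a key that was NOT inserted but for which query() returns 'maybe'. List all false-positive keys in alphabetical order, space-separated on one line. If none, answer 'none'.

Start: bits=000000000
After insert 'owl': sets bits 1 5 7 -> bits=010001010
After insert 'yak': sets bits 1 4 -> bits=010011010
After insert 'gnu': sets bits 7 8 -> bits=010011011
After insert 'elk': sets bits 0 2 3 -> bits=111111011
Not inserted: ape bat fox pig — query each against bits=111111011:
query ape: checks bit2=1, bit5=1, bit6=0 (has a 0) -> no => not a false positive
query bat: checks bit4=1, bit7=1 (all 1) -> maybe => FALSE POSITIVE
query fox: checks bit1=1, bit2=1 (all 1) -> maybe => FALSE POSITIVE
query pig: checks bit0=1, bit8=1 (all 1) -> maybe => FALSE POSITIVE
False positives (alphabetical): bat fox pig

Answer: bat fox pig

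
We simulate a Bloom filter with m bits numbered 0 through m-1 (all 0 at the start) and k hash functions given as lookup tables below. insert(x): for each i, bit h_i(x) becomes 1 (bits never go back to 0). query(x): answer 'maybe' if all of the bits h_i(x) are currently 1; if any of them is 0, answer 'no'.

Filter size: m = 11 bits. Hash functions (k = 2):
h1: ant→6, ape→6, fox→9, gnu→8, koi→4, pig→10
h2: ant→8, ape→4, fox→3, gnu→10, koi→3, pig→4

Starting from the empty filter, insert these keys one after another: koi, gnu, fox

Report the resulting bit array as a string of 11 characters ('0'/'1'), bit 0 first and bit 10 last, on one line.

Answer: 00011000111

Derivation:
Start: bits=00000000000
After insert 'koi': sets bits 3 4 -> bits=00011000000
After insert 'gnu': sets bits 8 10 -> bits=00011000101
After insert 'fox': sets bits 3 9 -> bits=00011000111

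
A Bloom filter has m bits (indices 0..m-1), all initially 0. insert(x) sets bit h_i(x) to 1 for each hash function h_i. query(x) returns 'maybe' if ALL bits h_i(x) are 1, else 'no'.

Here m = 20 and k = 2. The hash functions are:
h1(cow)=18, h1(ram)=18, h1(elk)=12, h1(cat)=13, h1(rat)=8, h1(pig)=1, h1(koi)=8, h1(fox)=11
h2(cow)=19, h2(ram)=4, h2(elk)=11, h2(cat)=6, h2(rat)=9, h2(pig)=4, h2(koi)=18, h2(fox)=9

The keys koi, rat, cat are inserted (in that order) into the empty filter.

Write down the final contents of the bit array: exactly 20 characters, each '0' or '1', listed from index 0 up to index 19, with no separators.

Answer: 00000010110001000010

Derivation:
Start: bits=00000000000000000000
After insert 'koi': sets bits 8 18 -> bits=00000000100000000010
After insert 'rat': sets bits 8 9 -> bits=00000000110000000010
After insert 'cat': sets bits 6 13 -> bits=00000010110001000010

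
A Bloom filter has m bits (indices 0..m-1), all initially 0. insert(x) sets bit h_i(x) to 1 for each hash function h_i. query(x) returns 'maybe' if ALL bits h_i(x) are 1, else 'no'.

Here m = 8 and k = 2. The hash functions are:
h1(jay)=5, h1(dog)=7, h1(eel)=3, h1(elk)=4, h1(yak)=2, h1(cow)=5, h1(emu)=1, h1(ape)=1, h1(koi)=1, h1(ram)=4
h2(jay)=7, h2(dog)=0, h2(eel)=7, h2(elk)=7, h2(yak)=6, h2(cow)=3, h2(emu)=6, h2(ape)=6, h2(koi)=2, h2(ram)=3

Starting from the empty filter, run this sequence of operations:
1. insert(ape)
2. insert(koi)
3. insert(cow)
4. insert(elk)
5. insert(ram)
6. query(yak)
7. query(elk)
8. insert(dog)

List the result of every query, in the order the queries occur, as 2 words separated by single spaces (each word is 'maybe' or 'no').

Answer: maybe maybe

Derivation:
Start: bits=00000000
Op 1: insert ape -> sets bits 1 6 -> bits=01000010
Op 2: insert koi -> sets bits 1 2 -> bits=01100010
Op 3: insert cow -> sets bits 3 5 -> bits=01110110
Op 4: insert elk -> sets bits 4 7 -> bits=01111111
Op 5: insert ram -> sets bits 3 4 -> bits=01111111
Op 6: query yak -> checks bit2=1, bit6=1 (all 1) -> maybe
Op 7: query elk -> checks bit4=1, bit7=1 (all 1) -> maybe
Op 8: insert dog -> sets bits 0 7 -> bits=11111111
Query results in order: maybe maybe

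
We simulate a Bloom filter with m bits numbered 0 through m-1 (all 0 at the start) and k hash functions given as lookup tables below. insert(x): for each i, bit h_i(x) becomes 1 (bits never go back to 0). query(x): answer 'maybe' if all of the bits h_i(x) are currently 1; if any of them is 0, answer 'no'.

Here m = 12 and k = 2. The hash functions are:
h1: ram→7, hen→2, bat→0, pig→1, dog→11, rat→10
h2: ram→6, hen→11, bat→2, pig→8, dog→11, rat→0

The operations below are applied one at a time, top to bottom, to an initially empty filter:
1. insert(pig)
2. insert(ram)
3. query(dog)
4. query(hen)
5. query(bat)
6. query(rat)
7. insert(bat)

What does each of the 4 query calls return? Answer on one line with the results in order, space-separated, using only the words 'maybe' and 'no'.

Answer: no no no no

Derivation:
Start: bits=000000000000
Op 1: insert pig -> sets bits 1 8 -> bits=010000001000
Op 2: insert ram -> sets bits 6 7 -> bits=010000111000
Op 3: query dog -> checks bit11=0 (has a 0) -> no
Op 4: query hen -> checks bit2=0, bit11=0 (has a 0) -> no
Op 5: query bat -> checks bit0=0, bit2=0 (has a 0) -> no
Op 6: query rat -> checks bit0=0, bit10=0 (has a 0) -> no
Op 7: insert bat -> sets bits 0 2 -> bits=111000111000
Query results in order: no no no no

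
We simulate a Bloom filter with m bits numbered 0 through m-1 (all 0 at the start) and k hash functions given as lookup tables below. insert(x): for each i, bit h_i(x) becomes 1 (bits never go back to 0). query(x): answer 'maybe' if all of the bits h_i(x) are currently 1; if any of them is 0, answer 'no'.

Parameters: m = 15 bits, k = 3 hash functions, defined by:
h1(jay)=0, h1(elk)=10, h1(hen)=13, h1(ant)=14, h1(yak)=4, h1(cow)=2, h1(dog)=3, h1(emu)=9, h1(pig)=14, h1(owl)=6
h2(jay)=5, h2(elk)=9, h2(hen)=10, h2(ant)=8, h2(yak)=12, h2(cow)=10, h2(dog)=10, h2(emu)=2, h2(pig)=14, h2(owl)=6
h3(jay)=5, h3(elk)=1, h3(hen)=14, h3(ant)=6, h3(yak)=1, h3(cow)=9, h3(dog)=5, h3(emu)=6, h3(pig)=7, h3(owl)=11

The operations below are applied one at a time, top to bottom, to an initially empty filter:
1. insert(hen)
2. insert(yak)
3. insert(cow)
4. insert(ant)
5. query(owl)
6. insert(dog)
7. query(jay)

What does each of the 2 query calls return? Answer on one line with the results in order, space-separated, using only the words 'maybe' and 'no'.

Start: bits=000000000000000
Op 1: insert hen -> sets bits 10 13 14 -> bits=000000000010011
Op 2: insert yak -> sets bits 1 4 12 -> bits=010010000010111
Op 3: insert cow -> sets bits 2 9 10 -> bits=011010000110111
Op 4: insert ant -> sets bits 6 8 14 -> bits=011010101110111
Op 5: query owl -> checks bit6=1, bit11=0 (has a 0) -> no
Op 6: insert dog -> sets bits 3 5 10 -> bits=011111101110111
Op 7: query jay -> checks bit0=0, bit5=1 (has a 0) -> no
Query results in order: no no

Answer: no no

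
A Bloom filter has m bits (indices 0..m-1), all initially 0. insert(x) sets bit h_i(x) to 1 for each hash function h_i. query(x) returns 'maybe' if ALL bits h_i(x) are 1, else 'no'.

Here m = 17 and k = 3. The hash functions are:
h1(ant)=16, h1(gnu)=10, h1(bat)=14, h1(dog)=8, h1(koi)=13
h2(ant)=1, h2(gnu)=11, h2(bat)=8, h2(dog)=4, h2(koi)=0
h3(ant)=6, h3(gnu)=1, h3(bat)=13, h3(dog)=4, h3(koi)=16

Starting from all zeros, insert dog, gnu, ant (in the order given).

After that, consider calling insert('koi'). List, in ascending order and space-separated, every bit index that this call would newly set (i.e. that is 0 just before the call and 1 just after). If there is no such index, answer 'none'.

Answer: 0 13

Derivation:
Start: bits=00000000000000000
After insert 'dog': sets bits 4 8 -> bits=00001000100000000
After insert 'gnu': sets bits 1 10 11 -> bits=01001000101100000
After insert 'ant': sets bits 1 6 16 -> bits=01001010101100001
insert 'koi' would touch bits 0 13 16; currently bit0=0, bit13=0, bit16=1
Bits that are 0 among those (would change 0->1): 0 13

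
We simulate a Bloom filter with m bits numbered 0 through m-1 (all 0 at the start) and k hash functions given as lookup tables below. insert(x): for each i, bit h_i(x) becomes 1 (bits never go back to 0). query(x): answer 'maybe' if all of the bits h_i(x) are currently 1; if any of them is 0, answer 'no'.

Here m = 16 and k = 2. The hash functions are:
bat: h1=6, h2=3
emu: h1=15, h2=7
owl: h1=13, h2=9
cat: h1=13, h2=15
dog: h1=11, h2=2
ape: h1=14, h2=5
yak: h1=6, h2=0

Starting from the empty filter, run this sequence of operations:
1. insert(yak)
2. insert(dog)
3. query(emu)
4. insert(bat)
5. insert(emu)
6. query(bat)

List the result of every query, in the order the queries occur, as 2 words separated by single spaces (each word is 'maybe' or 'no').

Answer: no maybe

Derivation:
Start: bits=0000000000000000
Op 1: insert yak -> sets bits 0 6 -> bits=1000001000000000
Op 2: insert dog -> sets bits 2 11 -> bits=1010001000010000
Op 3: query emu -> checks bit7=0, bit15=0 (has a 0) -> no
Op 4: insert bat -> sets bits 3 6 -> bits=1011001000010000
Op 5: insert emu -> sets bits 7 15 -> bits=1011001100010001
Op 6: query bat -> checks bit3=1, bit6=1 (all 1) -> maybe
Query results in order: no maybe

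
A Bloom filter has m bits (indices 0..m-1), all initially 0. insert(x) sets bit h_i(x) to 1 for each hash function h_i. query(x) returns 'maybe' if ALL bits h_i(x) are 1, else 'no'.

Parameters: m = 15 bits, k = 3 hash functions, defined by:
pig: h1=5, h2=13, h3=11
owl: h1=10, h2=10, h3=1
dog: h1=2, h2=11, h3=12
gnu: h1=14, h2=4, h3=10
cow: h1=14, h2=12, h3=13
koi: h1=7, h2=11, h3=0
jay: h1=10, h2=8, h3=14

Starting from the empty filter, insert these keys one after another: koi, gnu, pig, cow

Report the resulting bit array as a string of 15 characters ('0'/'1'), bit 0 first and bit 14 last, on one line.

Start: bits=000000000000000
After insert 'koi': sets bits 0 7 11 -> bits=100000010001000
After insert 'gnu': sets bits 4 10 14 -> bits=100010010011001
After insert 'pig': sets bits 5 11 13 -> bits=100011010011011
After insert 'cow': sets bits 12 13 14 -> bits=100011010011111

Answer: 100011010011111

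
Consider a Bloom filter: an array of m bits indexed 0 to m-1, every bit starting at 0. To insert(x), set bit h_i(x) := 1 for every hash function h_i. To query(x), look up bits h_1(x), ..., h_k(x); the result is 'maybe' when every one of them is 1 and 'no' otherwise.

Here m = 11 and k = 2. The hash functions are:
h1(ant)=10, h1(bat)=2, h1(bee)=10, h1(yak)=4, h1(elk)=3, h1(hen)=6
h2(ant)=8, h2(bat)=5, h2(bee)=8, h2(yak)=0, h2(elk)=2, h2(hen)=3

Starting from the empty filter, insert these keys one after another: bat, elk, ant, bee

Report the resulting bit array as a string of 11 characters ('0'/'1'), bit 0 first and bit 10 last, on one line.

Answer: 00110100101

Derivation:
Start: bits=00000000000
After insert 'bat': sets bits 2 5 -> bits=00100100000
After insert 'elk': sets bits 2 3 -> bits=00110100000
After insert 'ant': sets bits 8 10 -> bits=00110100101
After insert 'bee': sets bits 8 10 -> bits=00110100101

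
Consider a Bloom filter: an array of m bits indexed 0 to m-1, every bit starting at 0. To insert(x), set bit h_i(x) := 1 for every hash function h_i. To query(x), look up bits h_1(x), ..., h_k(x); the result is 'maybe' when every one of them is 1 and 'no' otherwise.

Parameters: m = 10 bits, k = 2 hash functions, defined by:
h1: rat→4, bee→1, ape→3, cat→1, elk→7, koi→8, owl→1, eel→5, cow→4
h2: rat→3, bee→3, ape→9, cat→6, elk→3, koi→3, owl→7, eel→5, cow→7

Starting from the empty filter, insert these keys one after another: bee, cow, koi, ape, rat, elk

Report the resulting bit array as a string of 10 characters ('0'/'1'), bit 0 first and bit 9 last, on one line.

Answer: 0101100111

Derivation:
Start: bits=0000000000
After insert 'bee': sets bits 1 3 -> bits=0101000000
After insert 'cow': sets bits 4 7 -> bits=0101100100
After insert 'koi': sets bits 3 8 -> bits=0101100110
After insert 'ape': sets bits 3 9 -> bits=0101100111
After insert 'rat': sets bits 3 4 -> bits=0101100111
After insert 'elk': sets bits 3 7 -> bits=0101100111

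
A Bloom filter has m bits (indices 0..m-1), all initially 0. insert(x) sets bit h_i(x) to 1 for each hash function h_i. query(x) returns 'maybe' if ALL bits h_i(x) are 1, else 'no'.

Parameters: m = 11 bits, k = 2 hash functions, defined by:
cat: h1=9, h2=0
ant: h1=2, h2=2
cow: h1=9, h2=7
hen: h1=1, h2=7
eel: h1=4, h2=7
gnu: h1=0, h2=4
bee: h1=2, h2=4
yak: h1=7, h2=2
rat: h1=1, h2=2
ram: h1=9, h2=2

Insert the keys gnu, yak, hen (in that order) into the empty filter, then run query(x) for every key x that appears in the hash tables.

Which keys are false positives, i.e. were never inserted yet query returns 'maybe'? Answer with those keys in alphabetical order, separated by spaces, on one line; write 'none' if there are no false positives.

Answer: ant bee eel rat

Derivation:
Start: bits=00000000000
After insert 'gnu': sets bits 0 4 -> bits=10001000000
After insert 'yak': sets bits 2 7 -> bits=10101001000
After insert 'hen': sets bits 1 7 -> bits=11101001000
Not inserted: ant bee cat cow eel ram rat — query each against bits=11101001000:
query ant: checks bit2=1 (all 1) -> maybe => FALSE POSITIVE
query bee: checks bit2=1, bit4=1 (all 1) -> maybe => FALSE POSITIVE
query cat: checks bit0=1, bit9=0 (has a 0) -> no => not a false positive
query cow: checks bit7=1, bit9=0 (has a 0) -> no => not a false positive
query eel: checks bit4=1, bit7=1 (all 1) -> maybe => FALSE POSITIVE
query ram: checks bit2=1, bit9=0 (has a 0) -> no => not a false positive
query rat: checks bit1=1, bit2=1 (all 1) -> maybe => FALSE POSITIVE
False positives (alphabetical): ant bee eel rat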